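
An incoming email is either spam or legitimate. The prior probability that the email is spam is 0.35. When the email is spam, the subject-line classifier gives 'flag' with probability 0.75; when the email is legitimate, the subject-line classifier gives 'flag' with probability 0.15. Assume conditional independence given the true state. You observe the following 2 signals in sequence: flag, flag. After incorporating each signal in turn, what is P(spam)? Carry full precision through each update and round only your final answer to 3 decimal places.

After 'flag': P(spam) = 0.75·0.3500 / (0.75·0.3500 + 0.15·0.6500) ≈ 0.7292
After 'flag': P(spam) = 0.75·0.7292 / (0.75·0.7292 + 0.15·0.2708) ≈ 0.9309

0.931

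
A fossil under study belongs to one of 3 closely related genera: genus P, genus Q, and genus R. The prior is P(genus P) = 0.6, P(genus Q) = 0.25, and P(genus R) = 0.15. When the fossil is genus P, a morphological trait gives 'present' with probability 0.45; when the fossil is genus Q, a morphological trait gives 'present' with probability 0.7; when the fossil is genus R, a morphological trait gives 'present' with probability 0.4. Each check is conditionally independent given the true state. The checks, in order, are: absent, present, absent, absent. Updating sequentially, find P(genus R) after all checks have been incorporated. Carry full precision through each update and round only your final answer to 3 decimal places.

After 'absent': normaliser = 0.55·0.6000 + 0.3·0.2500 + 0.6·0.1500; P(genus P) ≈ 0.6667, P(genus Q) ≈ 0.1515, P(genus R) ≈ 0.1818
After 'present': normaliser = 0.45·0.6667 + 0.7·0.1515 + 0.4·0.1818; P(genus P) ≈ 0.6266, P(genus Q) ≈ 0.2215, P(genus R) ≈ 0.1519
After 'absent': normaliser = 0.55·0.6266 + 0.3·0.2215 + 0.6·0.1519; P(genus P) ≈ 0.6862, P(genus Q) ≈ 0.1323, P(genus R) ≈ 0.1815
After 'absent': normaliser = 0.55·0.6862 + 0.3·0.1323 + 0.6·0.1815; P(genus P) ≈ 0.7175, P(genus Q) ≈ 0.0755, P(genus R) ≈ 0.2070

0.207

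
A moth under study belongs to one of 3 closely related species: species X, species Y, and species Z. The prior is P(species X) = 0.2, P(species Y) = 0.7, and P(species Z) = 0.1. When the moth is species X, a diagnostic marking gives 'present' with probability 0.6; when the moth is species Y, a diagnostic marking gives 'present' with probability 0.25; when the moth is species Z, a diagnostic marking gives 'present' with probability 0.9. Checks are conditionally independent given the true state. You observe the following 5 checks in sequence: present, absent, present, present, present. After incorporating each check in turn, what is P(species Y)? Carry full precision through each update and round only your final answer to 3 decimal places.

After 'present': normaliser = 0.6·0.2000 + 0.25·0.7000 + 0.9·0.1000; P(species X) ≈ 0.3117, P(species Y) ≈ 0.4545, P(species Z) ≈ 0.2338
After 'absent': normaliser = 0.4·0.3117 + 0.75·0.4545 + 0.1·0.2338; P(species X) ≈ 0.2550, P(species Y) ≈ 0.6972, P(species Z) ≈ 0.0478
After 'present': normaliser = 0.6·0.2550 + 0.25·0.6972 + 0.9·0.0478; P(species X) ≈ 0.4131, P(species Y) ≈ 0.4707, P(species Z) ≈ 0.1162
After 'present': normaliser = 0.6·0.4131 + 0.25·0.4707 + 0.9·0.1162; P(species X) ≈ 0.5273, P(species Y) ≈ 0.2503, P(species Z) ≈ 0.2224
After 'present': normaliser = 0.6·0.5273 + 0.25·0.2503 + 0.9·0.2224; P(species X) ≈ 0.5463, P(species Y) ≈ 0.1081, P(species Z) ≈ 0.3457

0.108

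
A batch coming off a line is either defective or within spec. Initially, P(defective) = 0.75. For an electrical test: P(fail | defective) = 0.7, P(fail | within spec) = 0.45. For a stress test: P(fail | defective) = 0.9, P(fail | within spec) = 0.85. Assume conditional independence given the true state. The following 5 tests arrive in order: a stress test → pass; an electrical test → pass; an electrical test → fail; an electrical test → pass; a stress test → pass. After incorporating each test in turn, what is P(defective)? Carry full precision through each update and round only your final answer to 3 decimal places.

After a stress test='pass': P(defective) = 0.1·0.7500 / (0.1·0.7500 + 0.15·0.2500) ≈ 0.6667
After an electrical test='pass': P(defective) = 0.3·0.6667 / (0.3·0.6667 + 0.55·0.3333) ≈ 0.5217
After an electrical test='fail': P(defective) = 0.7·0.5217 / (0.7·0.5217 + 0.45·0.4783) ≈ 0.6292
After an electrical test='pass': P(defective) = 0.3·0.6292 / (0.3·0.6292 + 0.55·0.3708) ≈ 0.4807
After a stress test='pass': P(defective) = 0.1·0.4807 / (0.1·0.4807 + 0.15·0.5193) ≈ 0.3816

0.382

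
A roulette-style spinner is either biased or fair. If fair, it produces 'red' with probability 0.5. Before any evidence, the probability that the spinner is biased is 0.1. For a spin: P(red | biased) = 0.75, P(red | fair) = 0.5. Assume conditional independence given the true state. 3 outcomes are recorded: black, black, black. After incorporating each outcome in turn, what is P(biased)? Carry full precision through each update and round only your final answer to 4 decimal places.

After 'black': P(biased) = 0.25·0.1000 / (0.25·0.1000 + 0.5·0.9000) ≈ 0.0526
After 'black': P(biased) = 0.25·0.0526 / (0.25·0.0526 + 0.5·0.9474) ≈ 0.0270
After 'black': P(biased) = 0.25·0.0270 / (0.25·0.0270 + 0.5·0.9730) ≈ 0.0137

0.0137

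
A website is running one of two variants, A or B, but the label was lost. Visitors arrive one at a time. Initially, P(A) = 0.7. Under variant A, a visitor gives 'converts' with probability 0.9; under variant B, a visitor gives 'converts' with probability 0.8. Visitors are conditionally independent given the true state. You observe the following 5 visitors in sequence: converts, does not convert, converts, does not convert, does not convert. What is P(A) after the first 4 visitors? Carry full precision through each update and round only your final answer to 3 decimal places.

0.425

After 'converts': P(A) = 0.9·0.7000 / (0.9·0.7000 + 0.8·0.3000) ≈ 0.7241
After 'does not convert': P(A) = 0.1·0.7241 / (0.1·0.7241 + 0.2·0.2759) ≈ 0.5676
After 'converts': P(A) = 0.9·0.5676 / (0.9·0.5676 + 0.8·0.4324) ≈ 0.5962
After 'does not convert': P(A) = 0.1·0.5962 / (0.1·0.5962 + 0.2·0.4038) ≈ 0.4247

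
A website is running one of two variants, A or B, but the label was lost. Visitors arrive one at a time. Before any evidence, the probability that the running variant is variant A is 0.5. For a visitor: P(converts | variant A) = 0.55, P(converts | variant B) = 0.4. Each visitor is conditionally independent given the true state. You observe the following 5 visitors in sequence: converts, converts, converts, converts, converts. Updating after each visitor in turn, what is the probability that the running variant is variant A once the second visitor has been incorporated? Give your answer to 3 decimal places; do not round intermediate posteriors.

Each posterior becomes the prior for the next update.
After 'converts': P(A) = 0.55·0.5000 / (0.55·0.5000 + 0.4·0.5000) ≈ 0.5789
After 'converts': P(A) = 0.55·0.5789 / (0.55·0.5789 + 0.4·0.4211) ≈ 0.6541

0.654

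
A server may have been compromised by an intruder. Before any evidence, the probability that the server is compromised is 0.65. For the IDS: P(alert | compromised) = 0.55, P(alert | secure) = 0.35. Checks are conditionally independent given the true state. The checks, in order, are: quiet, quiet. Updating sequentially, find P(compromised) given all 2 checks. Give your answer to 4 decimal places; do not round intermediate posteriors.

Each posterior becomes the prior for the next update.
After 'quiet': P(compromised) = 0.45·0.6500 / (0.45·0.6500 + 0.65·0.3500) ≈ 0.5625
After 'quiet': P(compromised) = 0.45·0.5625 / (0.45·0.5625 + 0.65·0.4375) ≈ 0.4709

0.4709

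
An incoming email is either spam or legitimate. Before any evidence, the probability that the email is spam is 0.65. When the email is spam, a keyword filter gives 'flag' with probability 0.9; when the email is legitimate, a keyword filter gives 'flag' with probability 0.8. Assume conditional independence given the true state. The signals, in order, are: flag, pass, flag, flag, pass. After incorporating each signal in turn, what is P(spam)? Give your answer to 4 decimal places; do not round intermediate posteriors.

After 'flag': P(spam) = 0.9·0.6500 / (0.9·0.6500 + 0.8·0.3500) ≈ 0.6763
After 'pass': P(spam) = 0.1·0.6763 / (0.1·0.6763 + 0.2·0.3237) ≈ 0.5109
After 'flag': P(spam) = 0.9·0.5109 / (0.9·0.5109 + 0.8·0.4891) ≈ 0.5403
After 'flag': P(spam) = 0.9·0.5403 / (0.9·0.5403 + 0.8·0.4597) ≈ 0.5694
After 'pass': P(spam) = 0.1·0.5694 / (0.1·0.5694 + 0.2·0.4306) ≈ 0.3980

0.3980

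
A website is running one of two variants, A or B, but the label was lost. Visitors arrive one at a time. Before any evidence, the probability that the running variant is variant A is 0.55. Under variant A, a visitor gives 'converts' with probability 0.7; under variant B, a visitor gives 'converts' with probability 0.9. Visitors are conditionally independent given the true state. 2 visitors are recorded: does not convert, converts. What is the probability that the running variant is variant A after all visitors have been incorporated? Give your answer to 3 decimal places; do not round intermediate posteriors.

0.740

After 'does not convert': P(A) = 0.3·0.5500 / (0.3·0.5500 + 0.1·0.4500) ≈ 0.7857
After 'converts': P(A) = 0.7·0.7857 / (0.7·0.7857 + 0.9·0.2143) ≈ 0.7404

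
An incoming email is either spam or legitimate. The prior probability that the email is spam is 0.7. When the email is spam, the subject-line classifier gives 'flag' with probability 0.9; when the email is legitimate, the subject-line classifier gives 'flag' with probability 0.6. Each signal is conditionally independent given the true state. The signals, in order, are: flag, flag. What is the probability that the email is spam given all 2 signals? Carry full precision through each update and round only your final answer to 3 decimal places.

0.840

Each posterior becomes the prior for the next update.
After 'flag': P(spam) = 0.9·0.7000 / (0.9·0.7000 + 0.6·0.3000) ≈ 0.7778
After 'flag': P(spam) = 0.9·0.7778 / (0.9·0.7778 + 0.6·0.2222) ≈ 0.8400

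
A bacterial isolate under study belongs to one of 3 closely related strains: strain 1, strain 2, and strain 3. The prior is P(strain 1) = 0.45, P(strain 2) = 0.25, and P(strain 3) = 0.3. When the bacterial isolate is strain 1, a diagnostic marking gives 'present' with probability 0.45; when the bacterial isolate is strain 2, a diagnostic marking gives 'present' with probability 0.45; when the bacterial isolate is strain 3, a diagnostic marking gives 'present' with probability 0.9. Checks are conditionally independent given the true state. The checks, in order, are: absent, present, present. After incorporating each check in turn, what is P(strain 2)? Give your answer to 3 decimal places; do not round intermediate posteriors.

After 'absent': normaliser = 0.55·0.4500 + 0.55·0.2500 + 0.1·0.3000; P(strain 1) ≈ 0.5964, P(strain 2) ≈ 0.3313, P(strain 3) ≈ 0.0723
After 'present': normaliser = 0.45·0.5964 + 0.45·0.3313 + 0.9·0.0723; P(strain 1) ≈ 0.5562, P(strain 2) ≈ 0.3090, P(strain 3) ≈ 0.1348
After 'present': normaliser = 0.45·0.5562 + 0.45·0.3090 + 0.9·0.1348; P(strain 1) ≈ 0.4901, P(strain 2) ≈ 0.2723, P(strain 3) ≈ 0.2376

0.272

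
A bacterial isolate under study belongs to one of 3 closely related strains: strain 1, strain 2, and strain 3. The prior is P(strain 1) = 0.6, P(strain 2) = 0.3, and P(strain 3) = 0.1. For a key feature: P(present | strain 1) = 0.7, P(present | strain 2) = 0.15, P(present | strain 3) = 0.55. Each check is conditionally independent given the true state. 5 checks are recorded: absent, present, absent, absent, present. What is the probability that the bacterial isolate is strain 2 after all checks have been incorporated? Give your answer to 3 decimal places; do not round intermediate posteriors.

0.279

Each posterior becomes the prior for the next update.
After 'absent': normaliser = 0.3·0.6000 + 0.85·0.3000 + 0.45·0.1000; P(strain 1) ≈ 0.3750, P(strain 2) ≈ 0.5312, P(strain 3) ≈ 0.0938
After 'present': normaliser = 0.7·0.3750 + 0.15·0.5312 + 0.55·0.0938; P(strain 1) ≈ 0.6667, P(strain 2) ≈ 0.2024, P(strain 3) ≈ 0.1310
After 'absent': normaliser = 0.3·0.6667 + 0.85·0.2024 + 0.45·0.1310; P(strain 1) ≈ 0.4641, P(strain 2) ≈ 0.3992, P(strain 3) ≈ 0.1367
After 'absent': normaliser = 0.3·0.4641 + 0.85·0.3992 + 0.45·0.1367; P(strain 1) ≈ 0.2578, P(strain 2) ≈ 0.6283, P(strain 3) ≈ 0.1139
After 'present': normaliser = 0.7·0.2578 + 0.15·0.6283 + 0.55·0.1139; P(strain 1) ≈ 0.5349, P(strain 2) ≈ 0.2793, P(strain 3) ≈ 0.1858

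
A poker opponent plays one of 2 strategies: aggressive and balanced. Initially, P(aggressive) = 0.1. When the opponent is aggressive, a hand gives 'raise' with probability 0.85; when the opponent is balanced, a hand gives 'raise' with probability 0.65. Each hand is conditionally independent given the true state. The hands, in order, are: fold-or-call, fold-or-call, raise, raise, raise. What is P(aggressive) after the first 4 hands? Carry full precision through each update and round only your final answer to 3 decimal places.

0.034

Each posterior becomes the prior for the next update.
After 'fold-or-call': P(aggressive) = 0.15·0.1000 / (0.15·0.1000 + 0.35·0.9000) ≈ 0.0455
After 'fold-or-call': P(aggressive) = 0.15·0.0455 / (0.15·0.0455 + 0.35·0.9545) ≈ 0.0200
After 'raise': P(aggressive) = 0.85·0.0200 / (0.85·0.0200 + 0.65·0.9800) ≈ 0.0260
After 'raise': P(aggressive) = 0.85·0.0260 / (0.85·0.0260 + 0.65·0.9740) ≈ 0.0337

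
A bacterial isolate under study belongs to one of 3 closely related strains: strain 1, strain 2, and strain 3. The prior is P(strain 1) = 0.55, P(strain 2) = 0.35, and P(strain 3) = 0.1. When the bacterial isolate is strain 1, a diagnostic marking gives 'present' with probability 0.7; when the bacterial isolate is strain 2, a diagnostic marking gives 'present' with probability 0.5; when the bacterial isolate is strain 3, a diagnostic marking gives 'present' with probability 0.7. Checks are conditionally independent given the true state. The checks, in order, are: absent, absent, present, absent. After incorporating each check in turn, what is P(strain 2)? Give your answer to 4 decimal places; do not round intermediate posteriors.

After 'absent': normaliser = 0.3·0.5500 + 0.5·0.3500 + 0.3·0.1000; P(strain 1) ≈ 0.4459, P(strain 2) ≈ 0.4730, P(strain 3) ≈ 0.0811
After 'absent': normaliser = 0.3·0.4459 + 0.5·0.4730 + 0.3·0.0811; P(strain 1) ≈ 0.3390, P(strain 2) ≈ 0.5993, P(strain 3) ≈ 0.0616
After 'present': normaliser = 0.7·0.3390 + 0.5·0.5993 + 0.7·0.0616; P(strain 1) ≈ 0.4091, P(strain 2) ≈ 0.5165, P(strain 3) ≈ 0.0744
After 'absent': normaliser = 0.3·0.4091 + 0.5·0.5165 + 0.3·0.0744; P(strain 1) ≈ 0.3043, P(strain 2) ≈ 0.6404, P(strain 3) ≈ 0.0553

0.6404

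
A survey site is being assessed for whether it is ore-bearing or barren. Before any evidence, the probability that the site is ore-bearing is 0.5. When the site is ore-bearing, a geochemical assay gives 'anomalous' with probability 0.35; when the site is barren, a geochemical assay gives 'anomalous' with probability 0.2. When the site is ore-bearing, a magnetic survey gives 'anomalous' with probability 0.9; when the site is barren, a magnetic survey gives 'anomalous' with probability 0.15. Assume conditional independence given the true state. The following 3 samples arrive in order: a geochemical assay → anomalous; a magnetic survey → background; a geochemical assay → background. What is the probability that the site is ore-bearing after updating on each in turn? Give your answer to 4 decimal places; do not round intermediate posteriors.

After a geochemical assay='anomalous': P(ore) = 0.35·0.5000 / (0.35·0.5000 + 0.2·0.5000) ≈ 0.6364
After a magnetic survey='background': P(ore) = 0.1·0.6364 / (0.1·0.6364 + 0.85·0.3636) ≈ 0.1707
After a geochemical assay='background': P(ore) = 0.65·0.1707 / (0.65·0.1707 + 0.8·0.8293) ≈ 0.1433

0.1433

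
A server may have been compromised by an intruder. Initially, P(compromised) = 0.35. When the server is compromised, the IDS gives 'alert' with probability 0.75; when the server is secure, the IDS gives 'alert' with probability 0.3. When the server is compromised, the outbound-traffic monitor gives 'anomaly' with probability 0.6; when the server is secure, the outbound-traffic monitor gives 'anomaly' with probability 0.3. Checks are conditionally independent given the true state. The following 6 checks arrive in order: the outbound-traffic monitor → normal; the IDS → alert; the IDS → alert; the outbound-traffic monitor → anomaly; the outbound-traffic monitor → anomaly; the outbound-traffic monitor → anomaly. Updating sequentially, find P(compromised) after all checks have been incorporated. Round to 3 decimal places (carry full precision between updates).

0.939

After the outbound-traffic monitor='normal': P(compromised) = 0.4·0.3500 / (0.4·0.3500 + 0.7·0.6500) ≈ 0.2353
After the IDS='alert': P(compromised) = 0.75·0.2353 / (0.75·0.2353 + 0.3·0.7647) ≈ 0.4348
After the IDS='alert': P(compromised) = 0.75·0.4348 / (0.75·0.4348 + 0.3·0.5652) ≈ 0.6579
After the outbound-traffic monitor='anomaly': P(compromised) = 0.6·0.6579 / (0.6·0.6579 + 0.3·0.3421) ≈ 0.7937
After the outbound-traffic monitor='anomaly': P(compromised) = 0.6·0.7937 / (0.6·0.7937 + 0.3·0.2063) ≈ 0.8850
After the outbound-traffic monitor='anomaly': P(compromised) = 0.6·0.8850 / (0.6·0.8850 + 0.3·0.1150) ≈ 0.9390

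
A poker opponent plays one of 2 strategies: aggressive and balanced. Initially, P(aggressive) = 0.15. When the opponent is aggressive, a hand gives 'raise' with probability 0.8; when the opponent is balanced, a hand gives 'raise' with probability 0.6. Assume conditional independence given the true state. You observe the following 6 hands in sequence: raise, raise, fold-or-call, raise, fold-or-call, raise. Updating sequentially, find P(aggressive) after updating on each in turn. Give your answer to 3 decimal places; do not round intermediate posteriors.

After 'raise': P(aggressive) = 0.8·0.1500 / (0.8·0.1500 + 0.6·0.8500) ≈ 0.1905
After 'raise': P(aggressive) = 0.8·0.1905 / (0.8·0.1905 + 0.6·0.8095) ≈ 0.2388
After 'fold-or-call': P(aggressive) = 0.2·0.2388 / (0.2·0.2388 + 0.4·0.7612) ≈ 0.1356
After 'raise': P(aggressive) = 0.8·0.1356 / (0.8·0.1356 + 0.6·0.8644) ≈ 0.1730
After 'fold-or-call': P(aggressive) = 0.2·0.1730 / (0.2·0.1730 + 0.4·0.8270) ≈ 0.0947
After 'raise': P(aggressive) = 0.8·0.0947 / (0.8·0.0947 + 0.6·0.9053) ≈ 0.1224

0.122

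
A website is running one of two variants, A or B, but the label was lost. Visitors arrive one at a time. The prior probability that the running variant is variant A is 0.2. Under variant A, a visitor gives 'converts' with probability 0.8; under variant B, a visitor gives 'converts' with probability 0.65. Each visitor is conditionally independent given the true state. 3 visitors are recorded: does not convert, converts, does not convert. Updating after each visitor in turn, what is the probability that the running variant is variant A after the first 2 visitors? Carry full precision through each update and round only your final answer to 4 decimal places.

0.1495

After 'does not convert': P(A) = 0.2·0.2000 / (0.2·0.2000 + 0.35·0.8000) ≈ 0.1250
After 'converts': P(A) = 0.8·0.1250 / (0.8·0.1250 + 0.65·0.8750) ≈ 0.1495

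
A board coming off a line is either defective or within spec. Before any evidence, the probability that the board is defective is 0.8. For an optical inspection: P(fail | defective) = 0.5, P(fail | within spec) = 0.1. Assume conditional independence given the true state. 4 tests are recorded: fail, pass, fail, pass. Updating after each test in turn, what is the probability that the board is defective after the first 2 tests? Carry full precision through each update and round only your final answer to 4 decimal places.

0.9174

Apply Bayes' rule sequentially, carrying P(defective) forward.
After 'fail': P(defective) = 0.5·0.8000 / (0.5·0.8000 + 0.1·0.2000) ≈ 0.9524
After 'pass': P(defective) = 0.5·0.9524 / (0.5·0.9524 + 0.9·0.0476) ≈ 0.9174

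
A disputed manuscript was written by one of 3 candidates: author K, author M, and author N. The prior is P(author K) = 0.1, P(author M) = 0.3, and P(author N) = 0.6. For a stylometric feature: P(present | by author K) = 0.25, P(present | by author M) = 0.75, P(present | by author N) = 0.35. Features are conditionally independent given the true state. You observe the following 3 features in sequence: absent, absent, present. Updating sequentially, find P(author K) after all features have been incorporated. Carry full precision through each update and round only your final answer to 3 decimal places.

0.120

After 'absent': normaliser = 0.75·0.1000 + 0.25·0.3000 + 0.65·0.6000; P(author K) ≈ 0.1389, P(author M) ≈ 0.1389, P(author N) ≈ 0.7222
After 'absent': normaliser = 0.75·0.1389 + 0.25·0.1389 + 0.65·0.7222; P(author K) ≈ 0.1712, P(author M) ≈ 0.0571, P(author N) ≈ 0.7717
After 'present': normaliser = 0.25·0.1712 + 0.75·0.0571 + 0.35·0.7717; P(author K) ≈ 0.1203, P(author M) ≈ 0.1203, P(author N) ≈ 0.7593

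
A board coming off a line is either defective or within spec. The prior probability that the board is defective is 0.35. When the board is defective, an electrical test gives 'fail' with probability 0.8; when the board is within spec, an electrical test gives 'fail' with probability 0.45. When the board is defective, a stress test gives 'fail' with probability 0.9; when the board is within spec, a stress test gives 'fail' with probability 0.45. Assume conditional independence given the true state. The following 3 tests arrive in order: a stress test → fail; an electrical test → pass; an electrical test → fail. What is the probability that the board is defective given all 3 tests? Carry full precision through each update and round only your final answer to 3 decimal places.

0.410

After a stress test='fail': P(defective) = 0.9·0.3500 / (0.9·0.3500 + 0.45·0.6500) ≈ 0.5185
After an electrical test='pass': P(defective) = 0.2·0.5185 / (0.2·0.5185 + 0.55·0.4815) ≈ 0.2814
After an electrical test='fail': P(defective) = 0.8·0.2814 / (0.8·0.2814 + 0.45·0.7186) ≈ 0.4104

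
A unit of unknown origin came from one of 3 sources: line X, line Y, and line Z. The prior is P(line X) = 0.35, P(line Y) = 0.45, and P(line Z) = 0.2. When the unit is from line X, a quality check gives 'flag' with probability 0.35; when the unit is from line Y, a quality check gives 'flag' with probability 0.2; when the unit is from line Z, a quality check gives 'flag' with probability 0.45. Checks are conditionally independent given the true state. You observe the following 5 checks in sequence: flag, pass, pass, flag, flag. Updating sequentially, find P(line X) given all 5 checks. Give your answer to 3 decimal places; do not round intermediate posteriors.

Each posterior becomes the prior for the next update.
After 'flag': normaliser = 0.35·0.3500 + 0.2·0.4500 + 0.45·0.2000; P(line X) ≈ 0.4050, P(line Y) ≈ 0.2975, P(line Z) ≈ 0.2975
After 'pass': normaliser = 0.65·0.4050 + 0.8·0.2975 + 0.55·0.2975; P(line X) ≈ 0.3959, P(line Y) ≈ 0.3580, P(line Z) ≈ 0.2461
After 'pass': normaliser = 0.65·0.3959 + 0.8·0.3580 + 0.55·0.2461; P(line X) ≈ 0.3789, P(line Y) ≈ 0.4217, P(line Z) ≈ 0.1993
After 'flag': normaliser = 0.35·0.3789 + 0.2·0.4217 + 0.45·0.1993; P(line X) ≈ 0.4325, P(line Y) ≈ 0.2750, P(line Z) ≈ 0.2925
After 'flag': normaliser = 0.35·0.4325 + 0.2·0.2750 + 0.45·0.2925; P(line X) ≈ 0.4478, P(line Y) ≈ 0.1627, P(line Z) ≈ 0.3894

0.448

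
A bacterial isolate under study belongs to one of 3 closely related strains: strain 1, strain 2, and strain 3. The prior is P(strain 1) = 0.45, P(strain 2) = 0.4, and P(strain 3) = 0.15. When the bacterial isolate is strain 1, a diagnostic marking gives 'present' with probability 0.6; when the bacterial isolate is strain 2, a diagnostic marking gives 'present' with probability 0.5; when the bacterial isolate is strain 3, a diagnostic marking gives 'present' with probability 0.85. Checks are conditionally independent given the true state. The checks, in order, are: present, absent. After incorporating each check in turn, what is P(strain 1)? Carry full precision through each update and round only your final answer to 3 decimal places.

After 'present': normaliser = 0.6·0.4500 + 0.5·0.4000 + 0.85·0.1500; P(strain 1) ≈ 0.4519, P(strain 2) ≈ 0.3347, P(strain 3) ≈ 0.2134
After 'absent': normaliser = 0.4·0.4519 + 0.5·0.3347 + 0.15·0.2134; P(strain 1) ≈ 0.4755, P(strain 2) ≈ 0.4403, P(strain 3) ≈ 0.0842

0.476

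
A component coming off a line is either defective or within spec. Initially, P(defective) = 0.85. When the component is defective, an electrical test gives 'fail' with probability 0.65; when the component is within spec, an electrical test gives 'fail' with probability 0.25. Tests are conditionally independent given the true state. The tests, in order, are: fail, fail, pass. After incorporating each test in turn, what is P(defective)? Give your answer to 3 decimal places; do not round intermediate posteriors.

0.947

After 'fail': P(defective) = 0.65·0.8500 / (0.65·0.8500 + 0.25·0.1500) ≈ 0.9364
After 'fail': P(defective) = 0.65·0.9364 / (0.65·0.9364 + 0.25·0.0636) ≈ 0.9746
After 'pass': P(defective) = 0.35·0.9746 / (0.35·0.9746 + 0.75·0.0254) ≈ 0.9470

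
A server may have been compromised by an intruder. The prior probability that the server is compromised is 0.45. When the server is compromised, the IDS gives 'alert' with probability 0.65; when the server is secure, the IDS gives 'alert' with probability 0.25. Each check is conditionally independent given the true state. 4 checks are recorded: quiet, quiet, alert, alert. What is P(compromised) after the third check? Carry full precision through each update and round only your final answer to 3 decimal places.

0.317

Apply Bayes' rule sequentially, carrying P(compromised) forward.
After 'quiet': P(compromised) = 0.35·0.4500 / (0.35·0.4500 + 0.75·0.5500) ≈ 0.2763
After 'quiet': P(compromised) = 0.35·0.2763 / (0.35·0.2763 + 0.75·0.7237) ≈ 0.1512
After 'alert': P(compromised) = 0.65·0.1512 / (0.65·0.1512 + 0.25·0.8488) ≈ 0.3166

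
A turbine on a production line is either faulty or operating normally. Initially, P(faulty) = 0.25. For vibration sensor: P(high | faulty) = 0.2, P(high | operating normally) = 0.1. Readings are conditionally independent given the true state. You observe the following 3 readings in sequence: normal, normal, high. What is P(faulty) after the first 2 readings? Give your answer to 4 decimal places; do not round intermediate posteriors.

0.2085

After 'normal': P(faulty) = 0.8·0.2500 / (0.8·0.2500 + 0.9·0.7500) ≈ 0.2286
After 'normal': P(faulty) = 0.8·0.2286 / (0.8·0.2286 + 0.9·0.7714) ≈ 0.2085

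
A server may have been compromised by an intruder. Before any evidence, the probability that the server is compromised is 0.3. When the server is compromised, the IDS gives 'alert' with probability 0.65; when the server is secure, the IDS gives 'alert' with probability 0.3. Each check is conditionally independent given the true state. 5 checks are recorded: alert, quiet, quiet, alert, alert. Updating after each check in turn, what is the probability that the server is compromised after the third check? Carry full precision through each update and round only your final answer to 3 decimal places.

After 'alert': P(compromised) = 0.65·0.3000 / (0.65·0.3000 + 0.3·0.7000) ≈ 0.4815
After 'quiet': P(compromised) = 0.35·0.4815 / (0.35·0.4815 + 0.7·0.5185) ≈ 0.3171
After 'quiet': P(compromised) = 0.35·0.3171 / (0.35·0.3171 + 0.7·0.6829) ≈ 0.1884

0.188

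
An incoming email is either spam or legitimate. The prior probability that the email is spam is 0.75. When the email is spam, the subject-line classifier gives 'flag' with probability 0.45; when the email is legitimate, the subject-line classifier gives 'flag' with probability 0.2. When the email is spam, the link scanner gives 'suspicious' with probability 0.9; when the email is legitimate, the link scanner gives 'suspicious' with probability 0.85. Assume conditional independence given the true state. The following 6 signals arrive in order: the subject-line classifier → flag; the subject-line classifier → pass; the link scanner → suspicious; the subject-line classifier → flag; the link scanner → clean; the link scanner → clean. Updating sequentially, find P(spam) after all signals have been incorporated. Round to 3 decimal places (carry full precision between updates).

0.831

Each posterior becomes the prior for the next update.
After the subject-line classifier='flag': P(spam) = 0.45·0.7500 / (0.45·0.7500 + 0.2·0.2500) ≈ 0.8710
After the subject-line classifier='pass': P(spam) = 0.55·0.8710 / (0.55·0.8710 + 0.8·0.1290) ≈ 0.8227
After the link scanner='suspicious': P(spam) = 0.9·0.8227 / (0.9·0.8227 + 0.85·0.1773) ≈ 0.8309
After the subject-line classifier='flag': P(spam) = 0.45·0.8309 / (0.45·0.8309 + 0.2·0.1691) ≈ 0.9171
After the link scanner='clean': P(spam) = 0.1·0.9171 / (0.1·0.9171 + 0.15·0.0829) ≈ 0.8805
After the link scanner='clean': P(spam) = 0.1·0.8805 / (0.1·0.8805 + 0.15·0.1195) ≈ 0.8309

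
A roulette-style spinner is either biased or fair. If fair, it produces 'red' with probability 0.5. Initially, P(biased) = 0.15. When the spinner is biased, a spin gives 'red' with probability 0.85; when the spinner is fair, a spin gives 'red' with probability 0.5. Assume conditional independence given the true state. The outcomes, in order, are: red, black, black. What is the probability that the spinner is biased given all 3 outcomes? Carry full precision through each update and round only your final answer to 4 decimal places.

Apply Bayes' rule sequentially, carrying P(biased) forward.
After 'red': P(biased) = 0.85·0.1500 / (0.85·0.1500 + 0.5·0.8500) ≈ 0.2308
After 'black': P(biased) = 0.15·0.2308 / (0.15·0.2308 + 0.5·0.7692) ≈ 0.0826
After 'black': P(biased) = 0.15·0.0826 / (0.15·0.0826 + 0.5·0.9174) ≈ 0.0263

0.0263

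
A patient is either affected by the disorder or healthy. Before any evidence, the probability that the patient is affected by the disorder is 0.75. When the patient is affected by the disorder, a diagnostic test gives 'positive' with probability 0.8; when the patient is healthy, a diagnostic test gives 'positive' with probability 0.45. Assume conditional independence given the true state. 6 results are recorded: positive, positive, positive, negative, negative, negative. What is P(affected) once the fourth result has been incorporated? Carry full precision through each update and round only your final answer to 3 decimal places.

After 'positive': P(affected) = 0.8·0.7500 / (0.8·0.7500 + 0.45·0.2500) ≈ 0.8421
After 'positive': P(affected) = 0.8·0.8421 / (0.8·0.8421 + 0.45·0.1579) ≈ 0.9046
After 'positive': P(affected) = 0.8·0.9046 / (0.8·0.9046 + 0.45·0.0954) ≈ 0.9440
After 'negative': P(affected) = 0.2·0.9440 / (0.2·0.9440 + 0.55·0.0560) ≈ 0.8597

0.860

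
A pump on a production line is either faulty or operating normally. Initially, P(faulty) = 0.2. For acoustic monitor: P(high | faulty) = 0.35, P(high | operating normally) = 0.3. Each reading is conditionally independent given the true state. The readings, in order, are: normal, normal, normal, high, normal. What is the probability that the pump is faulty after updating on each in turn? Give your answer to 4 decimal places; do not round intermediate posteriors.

After 'normal': P(faulty) = 0.65·0.2000 / (0.65·0.2000 + 0.7·0.8000) ≈ 0.1884
After 'normal': P(faulty) = 0.65·0.1884 / (0.65·0.1884 + 0.7·0.8116) ≈ 0.1773
After 'normal': P(faulty) = 0.65·0.1773 / (0.65·0.1773 + 0.7·0.8227) ≈ 0.1668
After 'high': P(faulty) = 0.35·0.1668 / (0.35·0.1668 + 0.3·0.8332) ≈ 0.1893
After 'normal': P(faulty) = 0.65·0.1893 / (0.65·0.1893 + 0.7·0.8107) ≈ 0.1782

0.1782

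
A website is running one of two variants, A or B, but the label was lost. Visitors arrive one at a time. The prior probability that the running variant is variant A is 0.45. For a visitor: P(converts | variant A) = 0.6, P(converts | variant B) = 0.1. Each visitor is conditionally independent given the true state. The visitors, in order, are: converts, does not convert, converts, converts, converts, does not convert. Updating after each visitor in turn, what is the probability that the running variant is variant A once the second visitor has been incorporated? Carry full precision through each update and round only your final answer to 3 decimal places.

0.686

After 'converts': P(A) = 0.6·0.4500 / (0.6·0.4500 + 0.1·0.5500) ≈ 0.8308
After 'does not convert': P(A) = 0.4·0.8308 / (0.4·0.8308 + 0.9·0.1692) ≈ 0.6857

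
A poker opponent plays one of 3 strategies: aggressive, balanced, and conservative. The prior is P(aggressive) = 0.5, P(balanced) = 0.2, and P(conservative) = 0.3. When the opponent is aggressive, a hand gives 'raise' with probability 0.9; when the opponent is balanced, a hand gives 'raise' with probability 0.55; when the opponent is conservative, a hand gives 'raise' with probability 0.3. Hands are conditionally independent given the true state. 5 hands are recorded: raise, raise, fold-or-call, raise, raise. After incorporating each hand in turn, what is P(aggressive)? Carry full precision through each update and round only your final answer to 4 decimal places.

0.7675

After 'raise': normaliser = 0.9·0.5000 + 0.55·0.2000 + 0.3·0.3000; P(aggressive) ≈ 0.6923, P(balanced) ≈ 0.1692, P(conservative) ≈ 0.1385
After 'raise': normaliser = 0.9·0.6923 + 0.55·0.1692 + 0.3·0.1385; P(aggressive) ≈ 0.8223, P(balanced) ≈ 0.1228, P(conservative) ≈ 0.0548
After 'fold-or-call': normaliser = 0.1·0.8223 + 0.45·0.1228 + 0.7·0.0548; P(aggressive) ≈ 0.4675, P(balanced) ≈ 0.3143, P(conservative) ≈ 0.2182
After 'raise': normaliser = 0.9·0.4675 + 0.55·0.3143 + 0.3·0.2182; P(aggressive) ≈ 0.6384, P(balanced) ≈ 0.2623, P(conservative) ≈ 0.0993
After 'raise': normaliser = 0.9·0.6384 + 0.55·0.2623 + 0.3·0.0993; P(aggressive) ≈ 0.7675, P(balanced) ≈ 0.1927, P(conservative) ≈ 0.0398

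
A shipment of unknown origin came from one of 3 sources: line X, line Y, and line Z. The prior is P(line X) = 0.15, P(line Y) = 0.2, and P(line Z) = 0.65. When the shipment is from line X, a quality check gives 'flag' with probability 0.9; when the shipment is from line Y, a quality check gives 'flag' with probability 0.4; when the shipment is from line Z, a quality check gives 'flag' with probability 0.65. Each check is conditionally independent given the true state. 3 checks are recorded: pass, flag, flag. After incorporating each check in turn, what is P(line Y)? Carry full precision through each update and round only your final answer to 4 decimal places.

0.1506

Each posterior becomes the prior for the next update.
After 'pass': normaliser = 0.1·0.1500 + 0.6·0.2000 + 0.35·0.6500; P(line X) ≈ 0.0414, P(line Y) ≈ 0.3310, P(line Z) ≈ 0.6276
After 'flag': normaliser = 0.9·0.0414 + 0.4·0.3310 + 0.65·0.6276; P(line X) ≈ 0.0645, P(line Y) ≈ 0.2293, P(line Z) ≈ 0.7063
After 'flag': normaliser = 0.9·0.0645 + 0.4·0.2293 + 0.65·0.7063; P(line X) ≈ 0.0953, P(line Y) ≈ 0.1506, P(line Z) ≈ 0.7541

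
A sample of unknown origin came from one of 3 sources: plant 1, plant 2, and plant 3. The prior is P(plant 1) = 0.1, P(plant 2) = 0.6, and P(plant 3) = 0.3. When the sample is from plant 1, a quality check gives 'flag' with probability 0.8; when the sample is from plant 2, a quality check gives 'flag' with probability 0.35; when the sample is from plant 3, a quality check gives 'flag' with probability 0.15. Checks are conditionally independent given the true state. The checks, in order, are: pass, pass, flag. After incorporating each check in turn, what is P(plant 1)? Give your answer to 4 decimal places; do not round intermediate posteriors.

Each posterior becomes the prior for the next update.
After 'pass': normaliser = 0.2·0.1000 + 0.65·0.6000 + 0.85·0.3000; P(plant 1) ≈ 0.0301, P(plant 2) ≈ 0.5865, P(plant 3) ≈ 0.3835
After 'pass': normaliser = 0.2·0.0301 + 0.65·0.5865 + 0.85·0.3835; P(plant 1) ≈ 0.0084, P(plant 2) ≈ 0.5345, P(plant 3) ≈ 0.4570
After 'flag': normaliser = 0.8·0.0084 + 0.35·0.5345 + 0.15·0.4570; P(plant 1) ≈ 0.0257, P(plant 2) ≈ 0.7130, P(plant 3) ≈ 0.2613

0.0257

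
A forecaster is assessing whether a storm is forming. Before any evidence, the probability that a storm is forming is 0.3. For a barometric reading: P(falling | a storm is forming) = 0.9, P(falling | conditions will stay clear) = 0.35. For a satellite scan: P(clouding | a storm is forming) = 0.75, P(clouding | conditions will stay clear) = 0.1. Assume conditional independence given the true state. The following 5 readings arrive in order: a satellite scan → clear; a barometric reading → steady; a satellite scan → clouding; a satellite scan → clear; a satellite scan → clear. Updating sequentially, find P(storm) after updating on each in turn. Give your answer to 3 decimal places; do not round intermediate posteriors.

0.010

After a satellite scan='clear': P(storm) = 0.25·0.3000 / (0.25·0.3000 + 0.9·0.7000) ≈ 0.1064
After a barometric reading='steady': P(storm) = 0.1·0.1064 / (0.1·0.1064 + 0.65·0.8936) ≈ 0.0180
After a satellite scan='clouding': P(storm) = 0.75·0.0180 / (0.75·0.0180 + 0.1·0.9820) ≈ 0.1208
After a satellite scan='clear': P(storm) = 0.25·0.1208 / (0.25·0.1208 + 0.9·0.8792) ≈ 0.0368
After a satellite scan='clear': P(storm) = 0.25·0.0368 / (0.25·0.0368 + 0.9·0.9632) ≈ 0.0105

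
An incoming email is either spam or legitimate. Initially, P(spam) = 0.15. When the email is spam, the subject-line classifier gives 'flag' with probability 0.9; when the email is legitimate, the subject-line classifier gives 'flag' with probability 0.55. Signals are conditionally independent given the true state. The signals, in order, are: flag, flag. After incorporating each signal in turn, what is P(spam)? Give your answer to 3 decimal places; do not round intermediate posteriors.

After 'flag': P(spam) = 0.9·0.1500 / (0.9·0.1500 + 0.55·0.8500) ≈ 0.2241
After 'flag': P(spam) = 0.9·0.2241 / (0.9·0.2241 + 0.55·0.7759) ≈ 0.3209

0.321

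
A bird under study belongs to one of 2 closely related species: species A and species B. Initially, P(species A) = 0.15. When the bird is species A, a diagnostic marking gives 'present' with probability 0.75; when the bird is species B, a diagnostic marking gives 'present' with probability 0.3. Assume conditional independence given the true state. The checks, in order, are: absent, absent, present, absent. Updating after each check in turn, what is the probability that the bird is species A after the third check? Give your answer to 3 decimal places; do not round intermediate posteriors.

Each posterior becomes the prior for the next update.
After 'absent': P(species A) = 0.25·0.1500 / (0.25·0.1500 + 0.7·0.8500) ≈ 0.0593
After 'absent': P(species A) = 0.25·0.0593 / (0.25·0.0593 + 0.7·0.9407) ≈ 0.0220
After 'present': P(species A) = 0.75·0.0220 / (0.75·0.0220 + 0.3·0.9780) ≈ 0.0533

0.053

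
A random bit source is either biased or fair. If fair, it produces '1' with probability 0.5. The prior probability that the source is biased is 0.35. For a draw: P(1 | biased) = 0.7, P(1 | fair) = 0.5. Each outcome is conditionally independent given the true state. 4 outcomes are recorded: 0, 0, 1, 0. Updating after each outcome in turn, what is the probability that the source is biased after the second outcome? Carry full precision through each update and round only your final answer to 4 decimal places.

0.1624

After '0': P(biased) = 0.3·0.3500 / (0.3·0.3500 + 0.5·0.6500) ≈ 0.2442
After '0': P(biased) = 0.3·0.2442 / (0.3·0.2442 + 0.5·0.7558) ≈ 0.1624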